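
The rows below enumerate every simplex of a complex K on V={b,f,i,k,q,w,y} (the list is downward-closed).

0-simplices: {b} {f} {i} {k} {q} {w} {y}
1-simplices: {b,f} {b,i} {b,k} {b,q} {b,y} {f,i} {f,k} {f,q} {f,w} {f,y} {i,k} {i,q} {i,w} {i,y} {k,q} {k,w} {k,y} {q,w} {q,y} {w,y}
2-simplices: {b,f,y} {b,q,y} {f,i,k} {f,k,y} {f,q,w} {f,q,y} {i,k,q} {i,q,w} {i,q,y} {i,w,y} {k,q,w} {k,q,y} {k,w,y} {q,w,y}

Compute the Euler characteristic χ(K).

n_0=7 n_1=20 n_2=14
χ=+7−20+14=1

χ(K)=1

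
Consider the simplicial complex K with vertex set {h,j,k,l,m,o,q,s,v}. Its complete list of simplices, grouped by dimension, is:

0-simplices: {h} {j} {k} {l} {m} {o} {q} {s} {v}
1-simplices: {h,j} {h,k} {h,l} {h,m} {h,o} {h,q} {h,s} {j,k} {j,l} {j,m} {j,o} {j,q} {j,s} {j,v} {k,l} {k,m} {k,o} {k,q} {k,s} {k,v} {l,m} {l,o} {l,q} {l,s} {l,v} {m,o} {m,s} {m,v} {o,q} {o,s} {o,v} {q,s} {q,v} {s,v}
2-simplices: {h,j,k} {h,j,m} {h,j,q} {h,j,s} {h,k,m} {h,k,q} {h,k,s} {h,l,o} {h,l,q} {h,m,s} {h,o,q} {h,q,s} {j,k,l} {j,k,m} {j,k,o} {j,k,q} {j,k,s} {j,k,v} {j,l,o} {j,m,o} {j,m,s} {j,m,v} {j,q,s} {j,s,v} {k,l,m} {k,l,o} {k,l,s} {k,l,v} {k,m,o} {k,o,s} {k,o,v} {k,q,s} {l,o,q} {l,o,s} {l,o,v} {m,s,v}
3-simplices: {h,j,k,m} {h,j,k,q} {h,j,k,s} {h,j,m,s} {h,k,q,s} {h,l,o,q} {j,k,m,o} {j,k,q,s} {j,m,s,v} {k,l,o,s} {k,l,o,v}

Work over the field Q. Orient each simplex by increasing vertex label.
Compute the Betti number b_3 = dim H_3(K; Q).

n_0=9 n_1=34 n_2=36 n_3=11  [Q]
∂1: piv[hj,hk,hl,hm,ho,hq,hs,jv] rk=8  ker:jk,jl,jm,jo,jq,js,kl,km,ko,kq,ks,kv,lm,lo,lq,ls,lv,mo,ms,mv,oq,os,ov,qs,qv,sv
∂2: piv[hjk,hjm,hjq,hjs,hkm,hkq,hks,hlo,hlq,hms,hoq,hqs,jkl,jko,jkv,jlo,jmo,jmv,jsv,klm,kls,klv,kos,kov] rk=24  ker:jkm,jkq,jks,jms,jqs,klo,kmo,kqs,loq,los,lov,msv
∂3: piv[hjkm,hjkq,hjks,hjms,hkqs,hloq,jkmo,jkqs,jmsv,klos,klov] rk=11
b_3=(11−11)−0=0

b_3=0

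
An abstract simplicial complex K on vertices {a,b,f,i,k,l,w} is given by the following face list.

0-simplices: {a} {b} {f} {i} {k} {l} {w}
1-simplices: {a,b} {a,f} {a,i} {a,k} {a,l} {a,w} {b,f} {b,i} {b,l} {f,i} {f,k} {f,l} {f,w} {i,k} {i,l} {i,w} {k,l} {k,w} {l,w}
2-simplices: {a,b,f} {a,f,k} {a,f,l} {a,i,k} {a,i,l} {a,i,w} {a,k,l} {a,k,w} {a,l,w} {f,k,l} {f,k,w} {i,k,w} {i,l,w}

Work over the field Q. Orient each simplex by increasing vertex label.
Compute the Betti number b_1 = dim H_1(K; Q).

n_0=7 n_1=19 n_2=13  [Q]
∂1: piv[ab,af,ai,ak,al,aw] rk=6  ker:bf,bi,bl,fi,fk,fl,fw,ik,il,iw,kl,kw,lw
∂2: piv[abf,afk,afl,aik,ail,aiw,akl,akw,alw,fkw] rk=10  ker:fkl,ikw,ilw
b_1=(19−6)−10=3

b_1=3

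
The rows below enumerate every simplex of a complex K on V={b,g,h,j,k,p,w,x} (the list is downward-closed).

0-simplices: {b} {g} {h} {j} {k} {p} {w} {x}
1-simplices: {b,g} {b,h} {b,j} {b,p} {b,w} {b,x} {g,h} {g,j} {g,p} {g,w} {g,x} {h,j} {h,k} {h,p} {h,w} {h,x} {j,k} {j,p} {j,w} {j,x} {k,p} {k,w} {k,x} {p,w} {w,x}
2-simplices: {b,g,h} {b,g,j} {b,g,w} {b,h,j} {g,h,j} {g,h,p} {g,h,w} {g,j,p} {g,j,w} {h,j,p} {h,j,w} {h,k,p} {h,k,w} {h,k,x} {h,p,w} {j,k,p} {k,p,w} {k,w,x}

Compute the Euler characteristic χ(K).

n_0=8 n_1=25 n_2=18
χ=+8−25+18=1

χ(K)=1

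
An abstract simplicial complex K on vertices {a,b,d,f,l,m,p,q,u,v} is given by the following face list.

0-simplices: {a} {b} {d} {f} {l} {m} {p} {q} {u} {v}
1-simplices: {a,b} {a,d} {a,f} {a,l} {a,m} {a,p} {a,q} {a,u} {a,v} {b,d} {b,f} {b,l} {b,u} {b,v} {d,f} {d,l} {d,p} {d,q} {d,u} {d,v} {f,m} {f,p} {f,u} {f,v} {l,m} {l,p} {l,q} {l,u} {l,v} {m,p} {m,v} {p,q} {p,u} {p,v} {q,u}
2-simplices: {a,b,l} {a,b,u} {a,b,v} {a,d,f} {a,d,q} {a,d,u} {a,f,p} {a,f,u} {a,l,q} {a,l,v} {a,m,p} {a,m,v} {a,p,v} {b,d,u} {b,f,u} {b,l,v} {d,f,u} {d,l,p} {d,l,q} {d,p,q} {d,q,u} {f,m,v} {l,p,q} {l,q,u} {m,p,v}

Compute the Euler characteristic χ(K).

n_0=10 n_1=35 n_2=25
χ=+10−35+25=0

χ(K)=0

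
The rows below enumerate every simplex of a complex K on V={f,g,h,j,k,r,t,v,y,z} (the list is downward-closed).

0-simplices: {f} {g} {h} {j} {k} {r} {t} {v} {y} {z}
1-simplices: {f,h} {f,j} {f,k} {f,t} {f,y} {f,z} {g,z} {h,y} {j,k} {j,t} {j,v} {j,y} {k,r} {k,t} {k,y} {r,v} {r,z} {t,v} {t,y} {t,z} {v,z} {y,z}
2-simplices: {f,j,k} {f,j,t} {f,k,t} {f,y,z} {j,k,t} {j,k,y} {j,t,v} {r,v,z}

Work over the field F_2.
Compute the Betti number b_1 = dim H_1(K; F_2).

n_0=10 n_1=22 n_2=8  [Z2]
∂1: piv[fh,fj,fk,ft,fy,fz,gz,jv,kr] rk=9  ker:hy,jk,jt,jy,kt,ky,rv,rz,tv,ty,tz,vz,yz
∂2: piv[fjk,fjt,fkt,fyz,jky,jtv,rvz] rk=7  ker:jkt
b_1=(22−9)−7=6

b_1=6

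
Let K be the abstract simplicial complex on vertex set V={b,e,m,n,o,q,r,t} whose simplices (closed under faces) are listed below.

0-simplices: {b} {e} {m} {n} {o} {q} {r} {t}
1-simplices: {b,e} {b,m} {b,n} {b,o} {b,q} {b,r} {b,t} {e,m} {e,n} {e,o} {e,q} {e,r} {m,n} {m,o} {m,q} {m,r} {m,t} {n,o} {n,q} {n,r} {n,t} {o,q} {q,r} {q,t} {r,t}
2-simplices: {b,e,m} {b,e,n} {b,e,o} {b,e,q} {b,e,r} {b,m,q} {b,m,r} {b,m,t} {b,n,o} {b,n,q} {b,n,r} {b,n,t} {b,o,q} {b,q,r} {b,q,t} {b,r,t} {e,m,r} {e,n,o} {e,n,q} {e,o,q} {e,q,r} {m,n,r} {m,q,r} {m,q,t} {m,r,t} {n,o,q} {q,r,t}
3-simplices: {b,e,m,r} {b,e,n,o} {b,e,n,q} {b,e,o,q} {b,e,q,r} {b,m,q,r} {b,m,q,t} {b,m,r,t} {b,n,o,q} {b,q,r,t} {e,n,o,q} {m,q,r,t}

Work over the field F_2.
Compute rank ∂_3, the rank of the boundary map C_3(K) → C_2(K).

n_0=8 n_1=25 n_2=27 n_3=12  [Z2]
∂1: piv[be,bm,bn,bo,bq,br,bt] rk=7  ker:em,en,eo,eq,er,mn,mo,mq,mr,mt,no,nq,nr,nt,oq,qr,qt,rt
∂2: piv[bem,ben,beo,beq,ber,bmq,bmr,bmt,bno,bnq,bnr,bnt,boq,bqr,bqt,brt,mnr] rk=17  ker:emr,eno,enq,eoq,eqr,mqr,mqt,mrt,noq,qrt
∂3: piv[bemr,beno,benq,beoq,beqr,bmqr,bmqt,bmrt,bnoq,bqrt] rk=10  ker:enoq,mqrt
rk∂_3=10

rank∂_3=10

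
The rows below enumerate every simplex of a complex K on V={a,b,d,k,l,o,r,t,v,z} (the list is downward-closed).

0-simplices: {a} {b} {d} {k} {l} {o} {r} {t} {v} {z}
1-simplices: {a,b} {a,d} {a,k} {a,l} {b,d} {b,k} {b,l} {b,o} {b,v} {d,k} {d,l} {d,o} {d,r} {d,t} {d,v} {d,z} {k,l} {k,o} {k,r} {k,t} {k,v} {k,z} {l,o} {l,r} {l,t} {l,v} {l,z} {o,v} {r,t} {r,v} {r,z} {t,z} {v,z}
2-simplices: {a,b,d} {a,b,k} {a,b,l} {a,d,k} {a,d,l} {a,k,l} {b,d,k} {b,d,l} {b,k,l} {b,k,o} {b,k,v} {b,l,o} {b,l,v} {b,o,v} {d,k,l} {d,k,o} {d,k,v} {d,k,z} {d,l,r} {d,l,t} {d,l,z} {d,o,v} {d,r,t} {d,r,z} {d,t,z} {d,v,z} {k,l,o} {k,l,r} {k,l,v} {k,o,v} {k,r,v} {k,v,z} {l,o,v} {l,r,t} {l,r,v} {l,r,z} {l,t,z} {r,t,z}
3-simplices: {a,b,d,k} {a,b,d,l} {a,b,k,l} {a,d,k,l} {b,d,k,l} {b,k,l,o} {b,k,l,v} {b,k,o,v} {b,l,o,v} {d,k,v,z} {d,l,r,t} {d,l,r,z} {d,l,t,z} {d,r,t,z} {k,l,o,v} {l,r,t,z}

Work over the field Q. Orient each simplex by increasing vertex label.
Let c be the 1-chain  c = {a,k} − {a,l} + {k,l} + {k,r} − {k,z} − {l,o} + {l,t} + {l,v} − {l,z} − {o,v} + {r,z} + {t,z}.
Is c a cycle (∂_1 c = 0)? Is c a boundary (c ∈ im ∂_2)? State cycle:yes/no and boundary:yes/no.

n_0=10 n_1=33 n_2=38 n_3=16  [Q]
∂1: piv[ab,ad,ak,al,bo,bv,dr,dt,dz] rk=9  ker:bd,bk,bl,dk,dl,do,dv,kl,ko,kr,kt,kv,kz,lo,lr,lt,lv,lz,ov,rt,rv,rz,tz,vz
∂2: piv[abd,abk,abl,adk,adl,akl,bko,bkv,blo,blv,bov,dko,dkv,dkz,dlr,dlt,dlz,drt,drz,dtz,dvz,klr,krv] rk=23  ker:bdk,bdl,bkl,dkl,dov,klo,klv,kov,kvz,lov,lrt,lrv,lrz,ltz,rtz
∂3: piv[abdk,abdl,abkl,adkl,bklo,bklv,bkov,blov,dkvz,dlrt,dlrz,dltz,drtz] rk=13  ker:bdkl,klov,lrtz
∂1c = 0
c vs im∂2: reduces to 0 ⇒ boundary

cycle:yes boundary:yes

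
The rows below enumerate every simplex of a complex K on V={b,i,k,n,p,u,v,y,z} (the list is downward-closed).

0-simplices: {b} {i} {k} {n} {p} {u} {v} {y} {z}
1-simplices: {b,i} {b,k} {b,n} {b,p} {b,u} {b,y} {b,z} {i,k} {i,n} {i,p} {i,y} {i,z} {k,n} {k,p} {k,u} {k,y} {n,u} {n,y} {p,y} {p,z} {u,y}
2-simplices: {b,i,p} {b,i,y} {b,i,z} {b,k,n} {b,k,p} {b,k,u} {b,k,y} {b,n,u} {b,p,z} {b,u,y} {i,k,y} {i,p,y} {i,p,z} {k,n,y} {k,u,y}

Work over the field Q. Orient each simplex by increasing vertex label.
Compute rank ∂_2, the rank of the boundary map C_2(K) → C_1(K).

n_0=9 n_1=21 n_2=15  [Q]
∂1: piv[bi,bk,bn,bp,bu,by,bz] rk=7  ker:ik,in,ip,iy,iz,kn,kp,ku,ky,nu,ny,py,pz,uy
∂2: piv[bip,biy,biz,bkn,bkp,bku,bky,bnu,bpz,buy,iky,ipy,kny] rk=13  ker:ipz,kuy
rk∂_2=13

rank∂_2=13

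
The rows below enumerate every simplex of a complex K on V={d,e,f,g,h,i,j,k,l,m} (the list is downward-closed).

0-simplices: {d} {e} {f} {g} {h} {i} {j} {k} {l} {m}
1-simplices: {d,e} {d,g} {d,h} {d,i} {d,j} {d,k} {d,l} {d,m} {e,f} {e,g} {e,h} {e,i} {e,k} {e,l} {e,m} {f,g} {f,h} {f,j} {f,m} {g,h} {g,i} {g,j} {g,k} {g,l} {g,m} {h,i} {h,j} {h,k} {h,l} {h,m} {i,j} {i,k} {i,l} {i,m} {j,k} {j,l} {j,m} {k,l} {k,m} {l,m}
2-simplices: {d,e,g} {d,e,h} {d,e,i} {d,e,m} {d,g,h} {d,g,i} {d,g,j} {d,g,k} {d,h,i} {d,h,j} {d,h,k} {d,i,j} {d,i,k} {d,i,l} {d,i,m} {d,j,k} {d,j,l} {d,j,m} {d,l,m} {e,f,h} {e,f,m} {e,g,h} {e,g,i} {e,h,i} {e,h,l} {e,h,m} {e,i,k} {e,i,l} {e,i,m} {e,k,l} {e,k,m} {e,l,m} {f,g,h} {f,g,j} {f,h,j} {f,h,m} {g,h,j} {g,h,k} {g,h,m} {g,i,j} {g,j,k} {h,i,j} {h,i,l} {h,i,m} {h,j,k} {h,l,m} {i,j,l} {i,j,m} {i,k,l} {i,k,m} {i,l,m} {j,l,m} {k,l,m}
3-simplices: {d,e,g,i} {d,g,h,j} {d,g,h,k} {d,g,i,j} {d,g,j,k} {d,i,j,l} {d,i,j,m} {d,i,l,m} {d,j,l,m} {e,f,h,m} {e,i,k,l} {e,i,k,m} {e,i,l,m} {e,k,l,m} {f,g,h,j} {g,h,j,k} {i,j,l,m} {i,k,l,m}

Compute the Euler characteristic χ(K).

χ(K)=5

n_0=10 n_1=40 n_2=53 n_3=18
χ=+10−40+53−18=5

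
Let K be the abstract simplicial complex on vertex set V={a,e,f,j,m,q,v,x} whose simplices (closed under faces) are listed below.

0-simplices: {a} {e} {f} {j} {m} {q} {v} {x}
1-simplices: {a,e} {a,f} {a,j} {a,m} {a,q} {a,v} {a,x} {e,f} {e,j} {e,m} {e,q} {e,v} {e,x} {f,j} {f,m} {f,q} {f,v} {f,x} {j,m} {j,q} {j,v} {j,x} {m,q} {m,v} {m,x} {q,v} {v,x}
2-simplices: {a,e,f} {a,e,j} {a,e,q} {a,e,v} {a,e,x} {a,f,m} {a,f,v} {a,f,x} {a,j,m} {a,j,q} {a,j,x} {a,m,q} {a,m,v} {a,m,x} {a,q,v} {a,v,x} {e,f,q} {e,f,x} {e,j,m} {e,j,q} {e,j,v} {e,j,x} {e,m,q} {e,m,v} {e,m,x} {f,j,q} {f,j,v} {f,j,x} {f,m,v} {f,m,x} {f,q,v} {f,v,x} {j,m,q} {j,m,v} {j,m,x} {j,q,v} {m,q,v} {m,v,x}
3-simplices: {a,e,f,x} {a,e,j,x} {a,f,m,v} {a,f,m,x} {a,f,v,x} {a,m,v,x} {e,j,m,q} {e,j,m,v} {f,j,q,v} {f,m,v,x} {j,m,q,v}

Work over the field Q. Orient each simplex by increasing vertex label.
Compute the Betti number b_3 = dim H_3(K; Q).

n_0=8 n_1=27 n_2=38 n_3=11  [Q]
∂1: piv[ae,af,aj,am,aq,av,ax] rk=7  ker:ef,ej,em,eq,ev,ex,fj,fm,fq,fv,fx,jm,jq,jv,jx,mq,mv,mx,qv,vx
∂2: piv[aef,aej,aeq,aev,aex,afm,afv,afx,ajm,ajq,ajx,amq,amv,amx,aqv,avx,efq,ejm,ejv,fjq] rk=20  ker:efx,ejq,ejx,emq,emv,emx,fjv,fjx,fmv,fmx,fqv,fvx,jmq,jmv,jmx,jqv,mqv,mvx
∂3: piv[aefx,aejx,afmv,afmx,afvx,amvx,ejmq,ejmv,fjqv,jmqv] rk=10  ker:fmvx
b_3=(11−10)−0=1

b_3=1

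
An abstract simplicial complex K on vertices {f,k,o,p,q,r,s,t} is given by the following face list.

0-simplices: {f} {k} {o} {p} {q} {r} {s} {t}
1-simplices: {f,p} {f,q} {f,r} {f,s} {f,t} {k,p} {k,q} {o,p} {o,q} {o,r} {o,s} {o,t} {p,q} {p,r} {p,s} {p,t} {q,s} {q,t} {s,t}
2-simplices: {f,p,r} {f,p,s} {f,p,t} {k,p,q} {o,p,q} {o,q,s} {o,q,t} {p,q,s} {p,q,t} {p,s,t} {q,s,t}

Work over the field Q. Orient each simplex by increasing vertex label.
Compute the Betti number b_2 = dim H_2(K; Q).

n_0=8 n_1=19 n_2=11  [Q]
∂1: piv[fp,fq,fr,fs,ft,kp,op] rk=7  ker:kq,oq,or,os,ot,pq,pr,ps,pt,qs,qt,st
∂2: piv[fpr,fps,fpt,kpq,opq,oqs,oqt,pqs,pqt,pst] rk=10  ker:qst
b_2=(11−10)−0=1

b_2=1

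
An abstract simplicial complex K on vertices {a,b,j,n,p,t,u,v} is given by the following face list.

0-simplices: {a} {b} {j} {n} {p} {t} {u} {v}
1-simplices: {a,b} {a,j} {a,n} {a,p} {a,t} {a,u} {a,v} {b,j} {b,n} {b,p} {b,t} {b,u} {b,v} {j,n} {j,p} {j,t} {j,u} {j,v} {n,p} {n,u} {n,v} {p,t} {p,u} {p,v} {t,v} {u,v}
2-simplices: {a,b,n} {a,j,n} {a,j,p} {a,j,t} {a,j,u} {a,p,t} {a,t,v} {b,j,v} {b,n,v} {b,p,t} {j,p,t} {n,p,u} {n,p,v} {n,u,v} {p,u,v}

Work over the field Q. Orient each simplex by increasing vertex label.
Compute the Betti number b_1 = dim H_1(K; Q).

n_0=8 n_1=26 n_2=15  [Q]
∂1: piv[ab,aj,an,ap,at,au,av] rk=7  ker:bj,bn,bp,bt,bu,bv,jn,jp,jt,ju,jv,np,nu,nv,pt,pu,pv,tv,uv
∂2: piv[abn,ajn,ajp,ajt,aju,apt,atv,bjv,bnv,bpt,npu,npv,nuv] rk=13  ker:jpt,puv
b_1=(26−7)−13=6

b_1=6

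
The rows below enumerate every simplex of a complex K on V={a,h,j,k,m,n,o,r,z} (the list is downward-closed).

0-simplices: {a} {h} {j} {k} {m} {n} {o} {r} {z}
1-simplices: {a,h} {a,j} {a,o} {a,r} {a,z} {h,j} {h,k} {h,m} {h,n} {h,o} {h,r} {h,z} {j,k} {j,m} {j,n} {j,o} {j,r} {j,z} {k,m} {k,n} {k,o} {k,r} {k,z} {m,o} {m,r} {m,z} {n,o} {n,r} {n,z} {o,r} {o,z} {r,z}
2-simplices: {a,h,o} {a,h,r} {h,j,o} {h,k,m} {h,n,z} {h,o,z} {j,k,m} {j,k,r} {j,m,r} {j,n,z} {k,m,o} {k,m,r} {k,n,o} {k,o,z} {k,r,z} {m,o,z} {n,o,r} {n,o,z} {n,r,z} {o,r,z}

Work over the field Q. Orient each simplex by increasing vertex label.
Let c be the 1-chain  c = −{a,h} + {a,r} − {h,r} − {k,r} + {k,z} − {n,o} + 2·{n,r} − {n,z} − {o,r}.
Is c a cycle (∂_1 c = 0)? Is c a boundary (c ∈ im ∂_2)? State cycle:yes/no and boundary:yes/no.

n_0=9 n_1=32 n_2=20  [Q]
∂1: piv[ah,aj,ao,ar,az,hk,hm,hn] rk=8  ker:hj,ho,hr,hz,jk,jm,jn,jo,jr,jz,km,kn,ko,kr,kz,mo,mr,mz,no,nr,nz,or,oz,rz
∂2: piv[aho,ahr,hjo,hkm,hnz,hoz,jkm,jkr,jmr,jnz,kmo,kno,koz,krz,moz,nor,noz,nrz] rk=18  ker:kmr,orz
∂1c = 0
c vs im∂2: reduces to 0 ⇒ boundary

cycle:yes boundary:yes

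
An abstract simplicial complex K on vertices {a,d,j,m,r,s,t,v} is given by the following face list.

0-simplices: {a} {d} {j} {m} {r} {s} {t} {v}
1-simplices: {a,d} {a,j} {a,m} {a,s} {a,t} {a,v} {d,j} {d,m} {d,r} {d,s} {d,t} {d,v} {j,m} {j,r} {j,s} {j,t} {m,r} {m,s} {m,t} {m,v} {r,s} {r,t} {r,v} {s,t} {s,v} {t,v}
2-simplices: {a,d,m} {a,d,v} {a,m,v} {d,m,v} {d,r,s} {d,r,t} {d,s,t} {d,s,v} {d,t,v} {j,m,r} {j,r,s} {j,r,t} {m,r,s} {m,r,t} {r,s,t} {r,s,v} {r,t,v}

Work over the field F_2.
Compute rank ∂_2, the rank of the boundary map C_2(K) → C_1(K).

n_0=8 n_1=26 n_2=17  [Z2]
∂1: piv[ad,aj,am,as,at,av,dr] rk=7  ker:dj,dm,ds,dt,dv,jm,jr,js,jt,mr,ms,mt,mv,rs,rt,rv,st,sv,tv
∂2: piv[adm,adv,amv,drs,drt,dst,dsv,dtv,jmr,jrs,jrt,mrs,mrt,rsv] rk=14  ker:dmv,rst,rtv
rk∂_2=14

rank∂_2=14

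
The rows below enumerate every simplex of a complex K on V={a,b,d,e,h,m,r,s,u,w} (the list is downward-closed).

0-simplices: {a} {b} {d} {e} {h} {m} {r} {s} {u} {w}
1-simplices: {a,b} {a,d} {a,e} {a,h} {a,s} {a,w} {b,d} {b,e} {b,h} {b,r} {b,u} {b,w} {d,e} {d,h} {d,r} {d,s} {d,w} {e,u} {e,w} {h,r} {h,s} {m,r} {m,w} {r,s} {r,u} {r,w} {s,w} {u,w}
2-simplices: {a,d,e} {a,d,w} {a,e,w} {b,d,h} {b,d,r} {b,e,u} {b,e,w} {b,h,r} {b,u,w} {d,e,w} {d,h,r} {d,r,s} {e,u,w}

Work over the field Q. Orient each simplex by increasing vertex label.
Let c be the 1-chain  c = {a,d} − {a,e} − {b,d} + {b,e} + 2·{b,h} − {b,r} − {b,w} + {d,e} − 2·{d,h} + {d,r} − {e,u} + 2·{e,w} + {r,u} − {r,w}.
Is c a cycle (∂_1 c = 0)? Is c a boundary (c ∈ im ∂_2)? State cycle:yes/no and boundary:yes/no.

n_0=10 n_1=28 n_2=13  [Q]
∂1: piv[ab,ad,ae,ah,as,aw,br,bu,mr] rk=9  ker:bd,be,bh,bw,de,dh,dr,ds,dw,eu,ew,hr,hs,mw,rs,ru,rw,sw,uw
∂2: piv[ade,adw,aew,bdh,bdr,beu,bew,bhr,buw,drs] rk=10  ker:dew,dhr,euw
∂1c = 0
c vs im∂2: residual ≠ 0 ⇒ not boundary

cycle:yes boundary:no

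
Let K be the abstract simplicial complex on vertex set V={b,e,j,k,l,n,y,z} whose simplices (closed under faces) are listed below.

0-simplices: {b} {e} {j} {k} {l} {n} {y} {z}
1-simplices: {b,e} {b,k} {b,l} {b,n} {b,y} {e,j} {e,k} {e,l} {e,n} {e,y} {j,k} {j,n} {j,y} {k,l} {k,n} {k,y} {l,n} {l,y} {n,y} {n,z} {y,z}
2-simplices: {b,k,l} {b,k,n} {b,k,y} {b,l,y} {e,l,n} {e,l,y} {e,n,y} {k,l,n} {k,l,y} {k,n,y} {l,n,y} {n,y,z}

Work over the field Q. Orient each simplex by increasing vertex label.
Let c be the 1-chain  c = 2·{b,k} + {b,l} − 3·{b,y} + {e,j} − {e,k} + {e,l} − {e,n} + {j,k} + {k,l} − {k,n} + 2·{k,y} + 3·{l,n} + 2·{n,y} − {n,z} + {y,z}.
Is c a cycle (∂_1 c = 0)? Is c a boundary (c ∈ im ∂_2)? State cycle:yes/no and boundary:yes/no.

cycle:yes boundary:no

n_0=8 n_1=21 n_2=12  [Q]
∂1: piv[be,bk,bl,bn,by,ej,nz] rk=7  ker:ek,el,en,ey,jk,jn,jy,kl,kn,ky,ln,ly,ny,yz
∂2: piv[bkl,bkn,bky,bly,eln,ely,eny,kln,nyz] rk=9  ker:kly,kny,lny
∂1c = 0
c vs im∂2: residual ≠ 0 ⇒ not boundary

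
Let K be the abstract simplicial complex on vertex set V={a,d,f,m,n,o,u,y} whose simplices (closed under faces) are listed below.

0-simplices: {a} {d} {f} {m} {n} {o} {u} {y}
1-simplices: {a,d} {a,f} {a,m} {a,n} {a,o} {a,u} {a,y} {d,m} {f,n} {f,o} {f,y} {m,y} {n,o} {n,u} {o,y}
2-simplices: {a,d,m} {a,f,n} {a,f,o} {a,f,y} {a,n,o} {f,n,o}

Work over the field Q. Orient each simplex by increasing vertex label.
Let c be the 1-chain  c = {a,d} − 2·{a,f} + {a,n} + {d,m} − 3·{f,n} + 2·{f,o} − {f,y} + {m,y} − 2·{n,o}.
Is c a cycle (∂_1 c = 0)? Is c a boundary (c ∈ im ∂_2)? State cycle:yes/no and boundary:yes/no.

n_0=8 n_1=15 n_2=6  [Q]
∂1: piv[ad,af,am,an,ao,au,ay] rk=7  ker:dm,fn,fo,fy,my,no,nu,oy
∂2: piv[adm,afn,afo,afy,ano] rk=5  ker:fno
∂1c = 0
c vs im∂2: residual ≠ 0 ⇒ not boundary

cycle:yes boundary:no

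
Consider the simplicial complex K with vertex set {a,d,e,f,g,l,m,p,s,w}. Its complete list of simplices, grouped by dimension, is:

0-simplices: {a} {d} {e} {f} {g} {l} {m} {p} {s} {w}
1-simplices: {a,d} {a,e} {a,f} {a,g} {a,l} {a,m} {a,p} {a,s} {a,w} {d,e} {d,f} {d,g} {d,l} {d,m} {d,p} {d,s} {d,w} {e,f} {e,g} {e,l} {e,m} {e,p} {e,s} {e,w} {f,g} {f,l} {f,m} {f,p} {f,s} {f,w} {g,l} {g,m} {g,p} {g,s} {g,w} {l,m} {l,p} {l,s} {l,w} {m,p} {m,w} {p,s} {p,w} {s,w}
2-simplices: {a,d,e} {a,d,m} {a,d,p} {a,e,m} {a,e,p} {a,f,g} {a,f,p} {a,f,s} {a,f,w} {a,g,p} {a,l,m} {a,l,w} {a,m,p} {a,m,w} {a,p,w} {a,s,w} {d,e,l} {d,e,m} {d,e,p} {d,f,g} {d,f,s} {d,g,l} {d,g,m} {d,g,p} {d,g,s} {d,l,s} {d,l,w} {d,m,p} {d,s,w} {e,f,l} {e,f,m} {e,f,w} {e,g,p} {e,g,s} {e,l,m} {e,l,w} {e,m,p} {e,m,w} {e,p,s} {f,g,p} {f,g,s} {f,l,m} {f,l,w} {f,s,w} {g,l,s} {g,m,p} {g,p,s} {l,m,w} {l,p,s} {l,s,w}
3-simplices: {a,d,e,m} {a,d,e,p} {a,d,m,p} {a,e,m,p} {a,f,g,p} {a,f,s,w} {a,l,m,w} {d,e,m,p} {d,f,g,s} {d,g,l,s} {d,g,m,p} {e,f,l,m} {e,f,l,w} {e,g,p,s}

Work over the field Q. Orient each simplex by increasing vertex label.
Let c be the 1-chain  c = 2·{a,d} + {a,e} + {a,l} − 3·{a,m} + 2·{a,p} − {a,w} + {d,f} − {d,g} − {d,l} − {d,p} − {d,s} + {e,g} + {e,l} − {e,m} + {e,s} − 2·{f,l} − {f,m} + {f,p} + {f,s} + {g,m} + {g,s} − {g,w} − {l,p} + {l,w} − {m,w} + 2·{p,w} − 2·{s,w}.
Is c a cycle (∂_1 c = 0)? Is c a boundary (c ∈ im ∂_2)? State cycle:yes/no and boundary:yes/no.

n_0=10 n_1=44 n_2=50 n_3=14  [Q]
∂1: piv[ad,ae,af,ag,al,am,ap,as,aw] rk=9  ker:de,df,dg,dl,dm,dp,ds,dw,ef,eg,el,em,ep,es,ew,fg,fl,fm,fp,fs,fw,gl,gm,gp,gs,gw,lm,lp,ls,lw,mp,mw,ps,pw,sw
∂2: piv[ade,adm,adp,aem,aep,afg,afp,afs,afw,agp,alm,alw,amp,amw,apw,asw,del,dfg,dfs,dgl,dgm,dgp,dgs,dls,dlw,dsw,efl,efm,efw,egp,egs,elw,eps,lps] rk=34  ker:dem,dep,dmp,elm,emp,emw,fgp,fgs,flm,flw,fsw,gls,gmp,gps,lmw,lsw
∂3: piv[adem,adep,admp,aemp,afgp,afsw,almw,dfgs,dgls,dgmp,eflm,eflw,egps] rk=13  ker:demp
∂1c = −2·{a} + 5·{d} − {e} + 2·{f} − {g} − {l} − 3·{m} − {p} + 4·{s} − 2·{w}

cycle:no boundary:no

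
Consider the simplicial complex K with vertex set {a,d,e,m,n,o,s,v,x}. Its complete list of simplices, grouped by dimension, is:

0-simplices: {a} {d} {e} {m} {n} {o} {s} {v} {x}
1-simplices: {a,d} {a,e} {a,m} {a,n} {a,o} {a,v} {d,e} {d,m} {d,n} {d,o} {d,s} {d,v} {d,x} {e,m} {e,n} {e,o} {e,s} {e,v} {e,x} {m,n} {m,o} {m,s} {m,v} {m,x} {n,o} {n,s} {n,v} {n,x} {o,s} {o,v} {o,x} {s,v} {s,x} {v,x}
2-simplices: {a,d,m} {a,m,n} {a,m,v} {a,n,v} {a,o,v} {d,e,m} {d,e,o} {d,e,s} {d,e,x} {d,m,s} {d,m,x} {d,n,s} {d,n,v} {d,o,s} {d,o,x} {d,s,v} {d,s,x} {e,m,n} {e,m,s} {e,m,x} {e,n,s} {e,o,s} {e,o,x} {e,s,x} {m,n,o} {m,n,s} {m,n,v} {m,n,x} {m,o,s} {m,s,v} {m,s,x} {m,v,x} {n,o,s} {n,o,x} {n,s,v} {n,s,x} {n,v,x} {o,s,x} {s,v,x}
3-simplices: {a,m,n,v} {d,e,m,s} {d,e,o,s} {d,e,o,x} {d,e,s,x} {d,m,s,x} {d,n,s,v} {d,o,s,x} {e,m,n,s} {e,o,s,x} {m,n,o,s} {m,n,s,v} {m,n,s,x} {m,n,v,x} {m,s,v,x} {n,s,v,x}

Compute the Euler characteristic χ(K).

χ(K)=-2

n_0=9 n_1=34 n_2=39 n_3=16
χ=+9−34+39−16=-2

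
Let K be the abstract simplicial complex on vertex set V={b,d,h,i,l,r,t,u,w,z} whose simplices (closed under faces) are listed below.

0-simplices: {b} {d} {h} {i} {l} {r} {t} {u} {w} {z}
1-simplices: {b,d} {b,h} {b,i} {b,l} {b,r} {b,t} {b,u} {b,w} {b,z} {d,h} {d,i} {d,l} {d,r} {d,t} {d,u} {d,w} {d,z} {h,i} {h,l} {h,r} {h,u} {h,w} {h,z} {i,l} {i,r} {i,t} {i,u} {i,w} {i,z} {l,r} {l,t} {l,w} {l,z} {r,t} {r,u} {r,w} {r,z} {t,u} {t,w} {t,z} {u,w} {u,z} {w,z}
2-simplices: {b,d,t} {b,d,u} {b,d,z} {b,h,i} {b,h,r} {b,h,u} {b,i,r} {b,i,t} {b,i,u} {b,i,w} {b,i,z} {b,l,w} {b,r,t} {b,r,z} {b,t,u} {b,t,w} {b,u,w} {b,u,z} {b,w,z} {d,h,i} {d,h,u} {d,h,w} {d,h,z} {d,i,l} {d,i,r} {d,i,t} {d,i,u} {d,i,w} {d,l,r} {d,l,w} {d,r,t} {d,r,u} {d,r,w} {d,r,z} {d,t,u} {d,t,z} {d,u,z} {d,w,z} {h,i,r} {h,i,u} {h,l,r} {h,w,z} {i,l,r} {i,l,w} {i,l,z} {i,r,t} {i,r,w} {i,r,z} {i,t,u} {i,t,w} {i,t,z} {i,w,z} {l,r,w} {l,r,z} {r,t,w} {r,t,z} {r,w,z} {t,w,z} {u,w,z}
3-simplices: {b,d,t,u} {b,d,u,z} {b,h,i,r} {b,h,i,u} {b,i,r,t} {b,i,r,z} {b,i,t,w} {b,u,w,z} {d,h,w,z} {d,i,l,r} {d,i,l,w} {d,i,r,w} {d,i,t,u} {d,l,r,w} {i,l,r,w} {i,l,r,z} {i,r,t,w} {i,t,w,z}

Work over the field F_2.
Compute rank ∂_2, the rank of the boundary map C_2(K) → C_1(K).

n_0=10 n_1=43 n_2=59 n_3=18  [Z2]
∂1: piv[bd,bh,bi,bl,br,bt,bu,bw,bz] rk=9  ker:dh,di,dl,dr,dt,du,dw,dz,hi,hl,hr,hu,hw,hz,il,ir,it,iu,iw,iz,lr,lt,lw,lz,rt,ru,rw,rz,tu,tw,tz,uw,uz,wz
∂2: piv[bdt,bdu,bdz,bhi,bhr,bhu,bir,bit,biu,biw,biz,blw,brt,brz,btu,btw,buw,buz,bwz,dhi,dhu,dhw,dhz,dil,dir,diw,dlr,dlw,dru,drw,dtz,hlr,ilz] rk=33  ker:dit,diu,drt,drz,dtu,duz,dwz,hir,hiu,hwz,ilr,ilw,irt,irw,irz,itu,itw,itz,iwz,lrw,lrz,rtw,rtz,rwz,twz,uwz
∂3: piv[bdtu,bduz,bhir,bhiu,birt,birz,bitw,buwz,dhwz,dilr,dilw,dirw,ditu,dlrw,ilrz,irtw,itwz] rk=17  ker:ilrw
rk∂_2=33

rank∂_2=33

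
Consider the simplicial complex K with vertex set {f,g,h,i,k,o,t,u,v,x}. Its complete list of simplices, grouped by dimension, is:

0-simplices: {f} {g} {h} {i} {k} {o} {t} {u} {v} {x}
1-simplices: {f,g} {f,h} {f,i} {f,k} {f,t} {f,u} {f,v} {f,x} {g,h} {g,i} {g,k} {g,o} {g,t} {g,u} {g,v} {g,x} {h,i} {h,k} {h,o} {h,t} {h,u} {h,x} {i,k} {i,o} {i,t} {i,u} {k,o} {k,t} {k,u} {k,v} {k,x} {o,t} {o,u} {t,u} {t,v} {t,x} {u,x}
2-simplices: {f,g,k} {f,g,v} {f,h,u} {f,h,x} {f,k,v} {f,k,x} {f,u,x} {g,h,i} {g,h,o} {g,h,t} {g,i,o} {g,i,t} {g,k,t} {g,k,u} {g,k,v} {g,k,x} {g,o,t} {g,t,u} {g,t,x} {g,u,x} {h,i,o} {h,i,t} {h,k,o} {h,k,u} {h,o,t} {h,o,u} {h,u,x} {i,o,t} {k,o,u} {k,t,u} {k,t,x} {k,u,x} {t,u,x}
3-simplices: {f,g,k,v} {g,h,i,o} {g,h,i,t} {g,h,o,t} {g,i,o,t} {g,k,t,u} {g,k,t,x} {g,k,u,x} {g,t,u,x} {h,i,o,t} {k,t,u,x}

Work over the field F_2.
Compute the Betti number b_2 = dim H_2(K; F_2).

b_2=2

n_0=10 n_1=37 n_2=33 n_3=11  [Z2]
∂1: piv[fg,fh,fi,fk,ft,fu,fv,fx,go] rk=9  ker:gh,gi,gk,gt,gu,gv,gx,hi,hk,ho,ht,hu,hx,ik,io,it,iu,ko,kt,ku,kv,kx,ot,ou,tu,tv,tx,ux
∂2: piv[fgk,fgv,fhu,fhx,fkv,fkx,fux,ghi,gho,ght,gio,git,gkt,gku,gkx,got,gtu,gtx,gux,hko,hku,hou] rk=22  ker:gkv,hio,hit,hot,hux,iot,kou,ktu,ktx,kux,tux
∂3: piv[fgkv,ghio,ghit,ghot,giot,gktu,gktx,gkux,gtux] rk=9  ker:hiot,ktux
b_2=(33−22)−9=2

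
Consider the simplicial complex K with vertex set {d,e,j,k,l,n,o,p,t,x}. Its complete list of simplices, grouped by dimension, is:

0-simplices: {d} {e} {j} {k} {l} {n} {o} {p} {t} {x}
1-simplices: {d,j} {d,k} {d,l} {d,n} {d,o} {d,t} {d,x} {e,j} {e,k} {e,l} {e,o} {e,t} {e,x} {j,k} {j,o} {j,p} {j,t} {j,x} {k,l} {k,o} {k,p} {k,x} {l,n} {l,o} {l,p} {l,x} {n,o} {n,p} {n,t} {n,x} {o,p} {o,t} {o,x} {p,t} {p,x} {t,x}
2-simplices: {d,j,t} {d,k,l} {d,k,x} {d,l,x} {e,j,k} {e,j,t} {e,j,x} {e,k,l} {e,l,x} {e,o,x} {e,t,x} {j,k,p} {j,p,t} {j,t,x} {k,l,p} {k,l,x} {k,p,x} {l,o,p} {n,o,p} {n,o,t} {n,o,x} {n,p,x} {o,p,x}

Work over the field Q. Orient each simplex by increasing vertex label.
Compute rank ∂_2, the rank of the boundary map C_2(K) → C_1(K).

n_0=10 n_1=36 n_2=23  [Q]
∂1: piv[dj,dk,dl,dn,do,dt,dx,ej,jp] rk=9  ker:ek,el,eo,et,ex,jk,jo,jt,jx,kl,ko,kp,kx,ln,lo,lp,lx,no,np,nt,nx,op,ot,ox,pt,px,tx
∂2: piv[djt,dkl,dkx,dlx,ejk,ejt,ejx,ekl,elx,eox,etx,jkp,jpt,klp,kpx,lop,nop,not,nox,npx] rk=20  ker:jtx,klx,opx
rk∂_2=20

rank∂_2=20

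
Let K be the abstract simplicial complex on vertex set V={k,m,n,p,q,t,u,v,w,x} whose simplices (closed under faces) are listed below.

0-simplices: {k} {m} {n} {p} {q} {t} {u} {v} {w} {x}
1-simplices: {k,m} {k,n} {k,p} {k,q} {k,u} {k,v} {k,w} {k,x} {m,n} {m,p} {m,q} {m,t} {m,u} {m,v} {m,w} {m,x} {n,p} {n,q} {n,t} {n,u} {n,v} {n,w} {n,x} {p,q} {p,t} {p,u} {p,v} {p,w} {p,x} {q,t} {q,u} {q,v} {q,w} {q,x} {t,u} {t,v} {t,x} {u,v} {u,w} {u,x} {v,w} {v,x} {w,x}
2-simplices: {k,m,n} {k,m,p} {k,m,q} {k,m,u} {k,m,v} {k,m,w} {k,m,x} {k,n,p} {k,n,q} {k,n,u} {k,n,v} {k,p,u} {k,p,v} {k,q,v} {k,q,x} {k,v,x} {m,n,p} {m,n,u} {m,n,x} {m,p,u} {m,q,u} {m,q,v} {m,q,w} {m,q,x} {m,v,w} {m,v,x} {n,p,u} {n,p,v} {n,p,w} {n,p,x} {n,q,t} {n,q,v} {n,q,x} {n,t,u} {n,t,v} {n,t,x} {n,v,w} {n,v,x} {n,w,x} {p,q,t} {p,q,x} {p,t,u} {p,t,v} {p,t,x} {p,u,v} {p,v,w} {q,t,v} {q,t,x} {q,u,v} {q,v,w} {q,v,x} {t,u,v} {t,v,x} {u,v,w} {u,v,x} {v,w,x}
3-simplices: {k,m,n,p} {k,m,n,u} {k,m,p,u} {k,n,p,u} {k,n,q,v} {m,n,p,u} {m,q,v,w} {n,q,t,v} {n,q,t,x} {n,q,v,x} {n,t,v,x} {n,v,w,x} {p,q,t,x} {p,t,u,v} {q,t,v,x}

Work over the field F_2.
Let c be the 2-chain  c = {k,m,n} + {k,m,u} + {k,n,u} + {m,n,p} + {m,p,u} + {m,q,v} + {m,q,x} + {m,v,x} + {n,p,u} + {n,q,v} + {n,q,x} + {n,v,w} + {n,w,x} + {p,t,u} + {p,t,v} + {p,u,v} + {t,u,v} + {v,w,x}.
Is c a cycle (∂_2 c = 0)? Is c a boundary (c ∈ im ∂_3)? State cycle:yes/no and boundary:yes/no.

cycle:yes boundary:no

n_0=10 n_1=43 n_2=56 n_3=15  [Z2]
∂1: piv[km,kn,kp,kq,ku,kv,kw,kx,mt] rk=9  ker:mn,mp,mq,mu,mv,mw,mx,np,nq,nt,nu,nv,nw,nx,pq,pt,pu,pv,pw,px,qt,qu,qv,qw,qx,tu,tv,tx,uv,uw,ux,vw,vx,wx
∂2: piv[kmn,kmp,kmq,kmu,kmv,kmw,kmx,knp,knq,knu,knv,kpu,kpv,kqv,kqx,kvx,mnx,mqu,mqw,mvw,npw,npx,nqt,ntu,ntv,ntx,nvw,nwx,pqt,pqx,puv,uvw,uvx] rk=33  ker:mnp,mnu,mpu,mqv,mqx,mvx,npu,npv,nqv,nqx,nvx,ptu,ptv,ptx,pvw,qtv,qtx,quv,qvw,qvx,tuv,tvx,vwx
∂3: piv[kmnp,kmnu,kmpu,knpu,knqv,mqvw,nqtv,nqtx,nqvx,ntvx,nvwx,pqtx,ptuv] rk=13  ker:mnpu,qtvx
∂2c = 0
c vs im∂3: residual ≠ 0 ⇒ not boundary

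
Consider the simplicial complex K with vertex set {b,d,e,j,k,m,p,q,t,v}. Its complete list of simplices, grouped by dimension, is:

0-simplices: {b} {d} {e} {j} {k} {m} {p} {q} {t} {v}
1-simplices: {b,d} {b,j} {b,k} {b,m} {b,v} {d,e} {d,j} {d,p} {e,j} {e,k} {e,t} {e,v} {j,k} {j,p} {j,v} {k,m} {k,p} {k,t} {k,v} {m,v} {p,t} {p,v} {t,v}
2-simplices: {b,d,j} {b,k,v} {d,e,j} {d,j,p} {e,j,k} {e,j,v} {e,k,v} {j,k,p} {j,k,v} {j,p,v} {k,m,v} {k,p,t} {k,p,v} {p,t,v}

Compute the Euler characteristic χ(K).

n_0=10 n_1=23 n_2=14
χ=+10−23+14=1

χ(K)=1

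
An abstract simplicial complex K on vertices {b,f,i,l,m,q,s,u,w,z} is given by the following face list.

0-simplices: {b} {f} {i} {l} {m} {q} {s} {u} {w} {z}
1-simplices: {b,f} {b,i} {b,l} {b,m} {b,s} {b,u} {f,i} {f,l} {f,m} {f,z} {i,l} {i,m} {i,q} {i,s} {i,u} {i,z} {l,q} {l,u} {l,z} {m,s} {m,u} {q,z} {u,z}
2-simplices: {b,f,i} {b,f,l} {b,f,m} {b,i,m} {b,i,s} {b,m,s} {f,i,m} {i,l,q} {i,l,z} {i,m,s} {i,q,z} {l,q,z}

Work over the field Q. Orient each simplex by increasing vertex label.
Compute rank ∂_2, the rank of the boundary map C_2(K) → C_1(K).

n_0=10 n_1=23 n_2=12  [Q]
∂1: piv[bf,bi,bl,bm,bs,bu,fz,iq] rk=8  ker:fi,fl,fm,il,im,is,iu,iz,lq,lu,lz,ms,mu,qz,uz
∂2: piv[bfi,bfl,bfm,bim,bis,bms,ilq,ilz,iqz] rk=9  ker:fim,ims,lqz
rk∂_2=9

rank∂_2=9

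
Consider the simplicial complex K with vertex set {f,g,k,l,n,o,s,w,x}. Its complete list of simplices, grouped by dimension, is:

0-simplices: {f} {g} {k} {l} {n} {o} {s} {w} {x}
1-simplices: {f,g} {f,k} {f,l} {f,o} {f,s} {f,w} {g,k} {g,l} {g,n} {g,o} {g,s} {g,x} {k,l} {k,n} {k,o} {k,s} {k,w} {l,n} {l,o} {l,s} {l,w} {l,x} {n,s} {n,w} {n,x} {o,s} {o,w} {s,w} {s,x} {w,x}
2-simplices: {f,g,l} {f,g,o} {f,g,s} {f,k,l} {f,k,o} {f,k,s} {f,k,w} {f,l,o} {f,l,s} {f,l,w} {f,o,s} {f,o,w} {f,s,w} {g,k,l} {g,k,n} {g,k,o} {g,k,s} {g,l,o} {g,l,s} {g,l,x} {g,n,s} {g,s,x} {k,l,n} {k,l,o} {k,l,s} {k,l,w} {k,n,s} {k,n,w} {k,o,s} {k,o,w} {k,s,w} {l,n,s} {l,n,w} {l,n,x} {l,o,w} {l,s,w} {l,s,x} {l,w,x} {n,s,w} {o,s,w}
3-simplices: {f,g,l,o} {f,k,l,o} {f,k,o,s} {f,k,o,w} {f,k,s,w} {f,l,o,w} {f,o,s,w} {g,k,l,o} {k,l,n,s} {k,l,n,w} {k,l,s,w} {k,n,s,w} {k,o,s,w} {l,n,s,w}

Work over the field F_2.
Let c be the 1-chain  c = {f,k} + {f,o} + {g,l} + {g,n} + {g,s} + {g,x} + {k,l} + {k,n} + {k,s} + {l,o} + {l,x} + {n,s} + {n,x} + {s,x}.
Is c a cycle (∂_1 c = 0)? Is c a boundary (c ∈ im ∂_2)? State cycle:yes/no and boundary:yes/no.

cycle:yes boundary:yes

n_0=9 n_1=30 n_2=40 n_3=14  [Z2]
∂1: piv[fg,fk,fl,fo,fs,fw,gn,gx] rk=8  ker:gk,gl,go,gs,kl,kn,ko,ks,kw,ln,lo,ls,lw,lx,ns,nw,nx,os,ow,sw,sx,wx
∂2: piv[fgl,fgo,fgs,fkl,fko,fks,fkw,flo,fls,flw,fos,fow,fsw,gkl,gkn,glx,gns,gsx,kln,knw,lnx,lwx] rk=22  ker:gko,gks,glo,gls,klo,kls,klw,kns,kos,kow,ksw,lns,lnw,low,lsw,lsx,nsw,osw
∂3: piv[fglo,fklo,fkos,fkow,fksw,flow,fosw,gklo,klns,klnw,klsw,knsw] rk=12  ker:kosw,lnsw
∂1c = 0
c vs im∂2: reduces to 0 ⇒ boundary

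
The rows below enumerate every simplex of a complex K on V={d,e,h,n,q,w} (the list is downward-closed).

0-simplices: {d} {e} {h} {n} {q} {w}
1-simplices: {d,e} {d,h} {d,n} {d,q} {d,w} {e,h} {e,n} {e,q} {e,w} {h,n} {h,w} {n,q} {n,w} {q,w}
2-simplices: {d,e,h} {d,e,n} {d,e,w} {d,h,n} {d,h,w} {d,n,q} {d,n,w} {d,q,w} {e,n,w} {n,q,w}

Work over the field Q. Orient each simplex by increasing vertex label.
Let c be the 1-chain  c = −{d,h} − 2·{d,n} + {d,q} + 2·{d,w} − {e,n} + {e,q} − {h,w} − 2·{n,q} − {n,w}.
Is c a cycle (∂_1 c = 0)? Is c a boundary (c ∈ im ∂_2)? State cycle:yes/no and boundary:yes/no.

cycle:yes boundary:no

n_0=6 n_1=14 n_2=10  [Q]
∂1: piv[de,dh,dn,dq,dw] rk=5  ker:eh,en,eq,ew,hn,hw,nq,nw,qw
∂2: piv[deh,den,dew,dhn,dhw,dnq,dnw,dqw] rk=8  ker:enw,nqw
∂1c = 0
c vs im∂2: residual ≠ 0 ⇒ not boundary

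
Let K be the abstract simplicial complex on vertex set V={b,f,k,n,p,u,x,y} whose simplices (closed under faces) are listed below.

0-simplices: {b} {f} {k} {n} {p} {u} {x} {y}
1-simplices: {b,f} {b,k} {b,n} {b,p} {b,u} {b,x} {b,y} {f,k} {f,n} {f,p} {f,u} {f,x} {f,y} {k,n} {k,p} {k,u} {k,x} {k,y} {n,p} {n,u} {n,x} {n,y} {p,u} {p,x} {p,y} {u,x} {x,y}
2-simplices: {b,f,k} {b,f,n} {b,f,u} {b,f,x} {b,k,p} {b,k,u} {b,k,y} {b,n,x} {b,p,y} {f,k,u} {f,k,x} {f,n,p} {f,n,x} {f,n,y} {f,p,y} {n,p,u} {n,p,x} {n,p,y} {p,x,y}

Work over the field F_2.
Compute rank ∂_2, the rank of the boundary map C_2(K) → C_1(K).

rank∂_2=16

n_0=8 n_1=27 n_2=19  [Z2]
∂1: piv[bf,bk,bn,bp,bu,bx,by] rk=7  ker:fk,fn,fp,fu,fx,fy,kn,kp,ku,kx,ky,np,nu,nx,ny,pu,px,py,ux,xy
∂2: piv[bfk,bfn,bfu,bfx,bkp,bku,bky,bnx,bpy,fkx,fnp,fny,fpy,npu,npx,pxy] rk=16  ker:fku,fnx,npy
rk∂_2=16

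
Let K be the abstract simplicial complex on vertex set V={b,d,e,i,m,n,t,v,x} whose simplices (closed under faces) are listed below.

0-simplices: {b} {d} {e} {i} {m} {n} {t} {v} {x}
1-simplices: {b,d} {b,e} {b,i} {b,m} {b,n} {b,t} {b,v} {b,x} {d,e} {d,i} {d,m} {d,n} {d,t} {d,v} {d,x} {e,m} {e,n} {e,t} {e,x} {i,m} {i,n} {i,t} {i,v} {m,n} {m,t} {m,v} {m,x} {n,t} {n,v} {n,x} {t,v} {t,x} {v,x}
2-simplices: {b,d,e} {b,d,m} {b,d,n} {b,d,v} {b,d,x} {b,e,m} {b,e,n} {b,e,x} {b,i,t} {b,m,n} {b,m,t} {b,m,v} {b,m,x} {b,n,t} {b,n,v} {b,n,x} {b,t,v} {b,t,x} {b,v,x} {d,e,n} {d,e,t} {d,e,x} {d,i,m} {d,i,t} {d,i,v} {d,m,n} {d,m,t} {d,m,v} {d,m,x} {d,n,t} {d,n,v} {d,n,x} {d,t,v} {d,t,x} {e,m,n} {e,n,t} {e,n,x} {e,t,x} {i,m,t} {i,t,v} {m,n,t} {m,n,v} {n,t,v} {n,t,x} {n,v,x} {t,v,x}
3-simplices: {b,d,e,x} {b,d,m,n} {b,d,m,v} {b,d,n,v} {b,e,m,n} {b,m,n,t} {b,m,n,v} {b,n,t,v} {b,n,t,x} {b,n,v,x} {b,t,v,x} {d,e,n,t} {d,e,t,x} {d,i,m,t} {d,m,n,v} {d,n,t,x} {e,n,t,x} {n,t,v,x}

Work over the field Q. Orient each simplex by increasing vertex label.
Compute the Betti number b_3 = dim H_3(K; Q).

n_0=9 n_1=33 n_2=46 n_3=18  [Q]
∂1: piv[bd,be,bi,bm,bn,bt,bv,bx] rk=8  ker:de,di,dm,dn,dt,dv,dx,em,en,et,ex,im,in,it,iv,mn,mt,mv,mx,nt,nv,nx,tv,tx,vx
∂2: piv[bde,bdm,bdn,bdv,bdx,bem,ben,bex,bit,bmn,bmt,bmv,bmx,bnt,bnv,bnx,btv,btx,bvx,det,dim,dit,div,dmt] rk=24  ker:den,dex,dmn,dmv,dmx,dnt,dnv,dnx,dtv,dtx,emn,ent,enx,etx,imt,itv,mnt,mnv,ntv,ntx,nvx,tvx
∂3: piv[bdex,bdmn,bdmv,bdnv,bemn,bmnt,bmnv,bntv,bntx,bnvx,btvx,dent,detx,dimt,dntx,entx] rk=16  ker:dmnv,ntvx
b_3=(18−16)−0=2

b_3=2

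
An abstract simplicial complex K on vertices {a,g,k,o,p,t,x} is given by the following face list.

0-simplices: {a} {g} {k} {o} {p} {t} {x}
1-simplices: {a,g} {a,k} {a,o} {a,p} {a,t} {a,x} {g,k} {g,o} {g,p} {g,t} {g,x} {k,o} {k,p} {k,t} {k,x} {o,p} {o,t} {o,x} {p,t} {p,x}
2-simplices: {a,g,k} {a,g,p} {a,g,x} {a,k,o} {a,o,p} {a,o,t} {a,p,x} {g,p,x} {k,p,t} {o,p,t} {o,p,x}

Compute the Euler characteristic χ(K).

χ(K)=-2

n_0=7 n_1=20 n_2=11
χ=+7−20+11=-2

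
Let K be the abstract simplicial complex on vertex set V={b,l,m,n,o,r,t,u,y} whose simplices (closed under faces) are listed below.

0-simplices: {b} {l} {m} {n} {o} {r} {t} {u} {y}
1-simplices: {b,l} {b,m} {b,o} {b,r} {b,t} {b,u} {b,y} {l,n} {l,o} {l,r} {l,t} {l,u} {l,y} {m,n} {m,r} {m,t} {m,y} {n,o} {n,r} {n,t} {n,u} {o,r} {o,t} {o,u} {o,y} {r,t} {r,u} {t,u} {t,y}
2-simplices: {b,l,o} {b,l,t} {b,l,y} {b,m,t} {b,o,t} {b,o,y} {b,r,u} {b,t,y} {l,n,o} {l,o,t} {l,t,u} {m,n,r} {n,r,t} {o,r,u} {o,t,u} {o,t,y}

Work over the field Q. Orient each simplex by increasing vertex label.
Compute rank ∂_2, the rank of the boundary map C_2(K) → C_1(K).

n_0=9 n_1=29 n_2=16  [Q]
∂1: piv[bl,bm,bo,br,bt,bu,by,ln] rk=8  ker:lo,lr,lt,lu,ly,mn,mr,mt,my,no,nr,nt,nu,or,ot,ou,oy,rt,ru,tu,ty
∂2: piv[blo,blt,bly,bmt,bot,boy,bru,bty,lno,ltu,mnr,nrt,oru,otu] rk=14  ker:lot,oty
rk∂_2=14

rank∂_2=14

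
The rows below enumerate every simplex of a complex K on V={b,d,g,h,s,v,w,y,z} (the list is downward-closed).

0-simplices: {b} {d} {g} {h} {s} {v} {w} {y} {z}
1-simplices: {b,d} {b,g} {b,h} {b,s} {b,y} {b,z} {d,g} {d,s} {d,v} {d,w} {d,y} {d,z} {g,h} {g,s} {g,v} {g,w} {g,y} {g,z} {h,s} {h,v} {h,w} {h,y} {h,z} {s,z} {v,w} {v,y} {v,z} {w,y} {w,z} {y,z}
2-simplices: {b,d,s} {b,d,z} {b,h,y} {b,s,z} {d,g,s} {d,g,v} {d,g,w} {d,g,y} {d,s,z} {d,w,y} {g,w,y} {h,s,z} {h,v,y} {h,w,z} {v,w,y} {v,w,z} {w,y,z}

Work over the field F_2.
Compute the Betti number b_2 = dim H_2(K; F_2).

b_2=2

n_0=9 n_1=30 n_2=17  [Z2]
∂1: piv[bd,bg,bh,bs,by,bz,dv,dw] rk=8  ker:dg,ds,dy,dz,gh,gs,gv,gw,gy,gz,hs,hv,hw,hy,hz,sz,vw,vy,vz,wy,wz,yz
∂2: piv[bds,bdz,bhy,bsz,dgs,dgv,dgw,dgy,dwy,hsz,hvy,hwz,vwy,vwz,wyz] rk=15  ker:dsz,gwy
b_2=(17−15)−0=2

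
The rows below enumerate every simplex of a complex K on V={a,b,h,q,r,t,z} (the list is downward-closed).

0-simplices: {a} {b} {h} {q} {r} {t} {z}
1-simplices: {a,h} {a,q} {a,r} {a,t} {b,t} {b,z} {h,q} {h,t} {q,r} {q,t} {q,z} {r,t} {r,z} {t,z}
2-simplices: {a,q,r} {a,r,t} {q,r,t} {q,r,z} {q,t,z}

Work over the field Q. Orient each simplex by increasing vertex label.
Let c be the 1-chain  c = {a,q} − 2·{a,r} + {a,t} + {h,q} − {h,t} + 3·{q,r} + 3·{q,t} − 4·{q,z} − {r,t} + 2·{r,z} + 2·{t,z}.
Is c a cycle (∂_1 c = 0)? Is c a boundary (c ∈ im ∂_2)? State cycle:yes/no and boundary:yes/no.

cycle:yes boundary:no

n_0=7 n_1=14 n_2=5  [Q]
∂1: piv[ah,aq,ar,at,bt,bz] rk=6  ker:hq,ht,qr,qt,qz,rt,rz,tz
∂2: piv[aqr,art,qrt,qrz,qtz] rk=5
∂1c = 0
c vs im∂2: residual ≠ 0 ⇒ not boundary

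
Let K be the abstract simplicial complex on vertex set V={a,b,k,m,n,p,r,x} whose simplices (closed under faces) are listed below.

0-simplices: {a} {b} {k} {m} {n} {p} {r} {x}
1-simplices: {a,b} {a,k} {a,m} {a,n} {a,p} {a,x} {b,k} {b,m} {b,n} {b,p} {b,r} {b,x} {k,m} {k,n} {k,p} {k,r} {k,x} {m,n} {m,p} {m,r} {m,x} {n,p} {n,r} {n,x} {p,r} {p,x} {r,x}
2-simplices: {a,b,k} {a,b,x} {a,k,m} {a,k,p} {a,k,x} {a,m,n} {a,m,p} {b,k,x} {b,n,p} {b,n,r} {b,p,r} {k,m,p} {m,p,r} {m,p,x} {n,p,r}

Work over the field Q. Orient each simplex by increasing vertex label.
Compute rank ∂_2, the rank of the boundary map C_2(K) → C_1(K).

rank∂_2=12

n_0=8 n_1=27 n_2=15  [Q]
∂1: piv[ab,ak,am,an,ap,ax,br] rk=7  ker:bk,bm,bn,bp,bx,km,kn,kp,kr,kx,mn,mp,mr,mx,np,nr,nx,pr,px,rx
∂2: piv[abk,abx,akm,akp,akx,amn,amp,bnp,bnr,bpr,mpr,mpx] rk=12  ker:bkx,kmp,npr
rk∂_2=12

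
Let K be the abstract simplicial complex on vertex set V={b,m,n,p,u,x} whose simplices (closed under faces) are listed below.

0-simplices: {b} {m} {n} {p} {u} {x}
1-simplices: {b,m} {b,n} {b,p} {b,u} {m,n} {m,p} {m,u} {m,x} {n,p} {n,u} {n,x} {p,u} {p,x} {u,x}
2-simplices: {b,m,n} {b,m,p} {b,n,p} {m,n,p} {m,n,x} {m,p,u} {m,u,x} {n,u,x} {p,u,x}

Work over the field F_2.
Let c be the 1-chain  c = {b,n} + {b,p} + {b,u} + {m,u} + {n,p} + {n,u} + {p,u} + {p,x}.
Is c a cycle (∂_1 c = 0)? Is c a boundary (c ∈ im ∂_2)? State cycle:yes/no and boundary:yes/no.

n_0=6 n_1=14 n_2=9  [Z2]
∂1: piv[bm,bn,bp,bu,mx] rk=5  ker:mn,mp,mu,np,nu,nx,pu,px,ux
∂2: piv[bmn,bmp,bnp,mnx,mpu,mux,nux,pux] rk=8  ker:mnp
∂1c = {b} + {m} + {n} + {x}

cycle:no boundary:no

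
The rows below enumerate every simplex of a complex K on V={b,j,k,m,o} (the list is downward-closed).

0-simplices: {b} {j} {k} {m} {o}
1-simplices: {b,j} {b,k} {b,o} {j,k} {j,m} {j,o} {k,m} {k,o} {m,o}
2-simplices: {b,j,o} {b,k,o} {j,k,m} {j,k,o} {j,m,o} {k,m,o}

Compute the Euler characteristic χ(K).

χ(K)=2

n_0=5 n_1=9 n_2=6
χ=+5−9+6=2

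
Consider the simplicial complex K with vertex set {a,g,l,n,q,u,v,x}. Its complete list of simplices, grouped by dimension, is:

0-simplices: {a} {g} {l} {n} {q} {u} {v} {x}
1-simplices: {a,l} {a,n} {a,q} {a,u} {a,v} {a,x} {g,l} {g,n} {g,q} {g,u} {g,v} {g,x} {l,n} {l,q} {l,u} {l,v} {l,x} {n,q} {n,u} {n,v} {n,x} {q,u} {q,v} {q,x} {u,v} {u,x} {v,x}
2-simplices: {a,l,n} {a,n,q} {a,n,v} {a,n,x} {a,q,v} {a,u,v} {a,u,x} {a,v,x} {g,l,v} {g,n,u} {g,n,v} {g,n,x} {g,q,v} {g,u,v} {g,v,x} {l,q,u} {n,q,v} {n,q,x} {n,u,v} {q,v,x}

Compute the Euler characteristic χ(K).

n_0=8 n_1=27 n_2=20
χ=+8−27+20=1

χ(K)=1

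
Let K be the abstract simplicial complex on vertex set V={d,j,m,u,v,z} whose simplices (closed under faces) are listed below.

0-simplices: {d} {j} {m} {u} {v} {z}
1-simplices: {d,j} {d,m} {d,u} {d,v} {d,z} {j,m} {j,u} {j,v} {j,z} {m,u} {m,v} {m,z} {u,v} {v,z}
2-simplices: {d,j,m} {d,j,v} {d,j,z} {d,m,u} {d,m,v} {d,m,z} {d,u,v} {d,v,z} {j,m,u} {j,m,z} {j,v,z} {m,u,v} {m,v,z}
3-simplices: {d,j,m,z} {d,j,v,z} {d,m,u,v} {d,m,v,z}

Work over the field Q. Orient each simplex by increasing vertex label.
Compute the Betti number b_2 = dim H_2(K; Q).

n_0=6 n_1=14 n_2=13 n_3=4  [Q]
∂1: piv[dj,dm,du,dv,dz] rk=5  ker:jm,ju,jv,jz,mu,mv,mz,uv,vz
∂2: piv[djm,djv,djz,dmu,dmv,dmz,duv,dvz,jmu] rk=9  ker:jmz,jvz,muv,mvz
∂3: piv[djmz,djvz,dmuv,dmvz] rk=4
b_2=(13−9)−4=0

b_2=0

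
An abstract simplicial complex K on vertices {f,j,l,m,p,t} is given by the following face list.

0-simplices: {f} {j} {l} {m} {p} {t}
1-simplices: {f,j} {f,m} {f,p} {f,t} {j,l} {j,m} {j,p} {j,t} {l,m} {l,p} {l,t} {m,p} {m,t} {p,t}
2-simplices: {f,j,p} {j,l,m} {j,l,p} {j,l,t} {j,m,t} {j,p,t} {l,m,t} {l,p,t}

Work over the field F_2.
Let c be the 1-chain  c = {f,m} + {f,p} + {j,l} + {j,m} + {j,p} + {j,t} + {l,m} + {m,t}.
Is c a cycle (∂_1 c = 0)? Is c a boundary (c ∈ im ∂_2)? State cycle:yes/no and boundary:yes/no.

n_0=6 n_1=14 n_2=8  [Z2]
∂1: piv[fj,fm,fp,ft,jl] rk=5  ker:jm,jp,jt,lm,lp,lt,mp,mt,pt
∂2: piv[fjp,jlm,jlp,jlt,jmt,jpt] rk=6  ker:lmt,lpt
∂1c = 0
c vs im∂2: residual ≠ 0 ⇒ not boundary

cycle:yes boundary:no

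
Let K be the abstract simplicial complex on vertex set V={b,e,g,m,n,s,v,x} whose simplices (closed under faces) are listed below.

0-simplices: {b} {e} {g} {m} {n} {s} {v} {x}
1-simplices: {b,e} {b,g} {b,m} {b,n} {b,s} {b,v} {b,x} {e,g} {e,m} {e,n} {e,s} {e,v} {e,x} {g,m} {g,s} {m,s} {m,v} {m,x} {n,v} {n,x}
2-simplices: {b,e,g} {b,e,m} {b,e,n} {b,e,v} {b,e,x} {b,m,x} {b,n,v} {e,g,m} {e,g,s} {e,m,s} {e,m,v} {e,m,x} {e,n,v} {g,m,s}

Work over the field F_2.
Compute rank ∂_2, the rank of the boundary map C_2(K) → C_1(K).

n_0=8 n_1=20 n_2=14  [Z2]
∂1: piv[be,bg,bm,bn,bs,bv,bx] rk=7  ker:eg,em,en,es,ev,ex,gm,gs,ms,mv,mx,nv,nx
∂2: piv[beg,bem,ben,bev,bex,bmx,bnv,egm,egs,ems,emv] rk=11  ker:emx,env,gms
rk∂_2=11

rank∂_2=11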